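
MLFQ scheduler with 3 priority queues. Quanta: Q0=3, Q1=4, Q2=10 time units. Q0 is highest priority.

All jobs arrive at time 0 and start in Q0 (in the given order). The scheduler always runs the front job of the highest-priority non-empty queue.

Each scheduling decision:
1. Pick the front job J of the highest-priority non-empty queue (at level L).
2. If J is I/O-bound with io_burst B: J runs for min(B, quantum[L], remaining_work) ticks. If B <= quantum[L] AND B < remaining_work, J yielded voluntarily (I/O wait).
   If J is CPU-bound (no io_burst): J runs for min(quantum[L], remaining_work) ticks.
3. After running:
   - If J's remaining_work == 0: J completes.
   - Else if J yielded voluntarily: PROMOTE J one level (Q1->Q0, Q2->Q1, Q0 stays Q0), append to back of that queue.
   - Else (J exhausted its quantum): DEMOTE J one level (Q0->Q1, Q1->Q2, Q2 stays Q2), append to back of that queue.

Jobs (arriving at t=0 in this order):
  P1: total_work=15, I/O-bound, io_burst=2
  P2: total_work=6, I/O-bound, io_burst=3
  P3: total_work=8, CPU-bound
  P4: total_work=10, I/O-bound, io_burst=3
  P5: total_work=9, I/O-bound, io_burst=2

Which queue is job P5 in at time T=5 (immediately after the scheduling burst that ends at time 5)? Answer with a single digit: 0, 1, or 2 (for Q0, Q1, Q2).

Answer: 0

Derivation:
t=0-2: P1@Q0 runs 2, rem=13, I/O yield, promote→Q0. Q0=[P2,P3,P4,P5,P1] Q1=[] Q2=[]
t=2-5: P2@Q0 runs 3, rem=3, I/O yield, promote→Q0. Q0=[P3,P4,P5,P1,P2] Q1=[] Q2=[]
t=5-8: P3@Q0 runs 3, rem=5, quantum used, demote→Q1. Q0=[P4,P5,P1,P2] Q1=[P3] Q2=[]
t=8-11: P4@Q0 runs 3, rem=7, I/O yield, promote→Q0. Q0=[P5,P1,P2,P4] Q1=[P3] Q2=[]
t=11-13: P5@Q0 runs 2, rem=7, I/O yield, promote→Q0. Q0=[P1,P2,P4,P5] Q1=[P3] Q2=[]
t=13-15: P1@Q0 runs 2, rem=11, I/O yield, promote→Q0. Q0=[P2,P4,P5,P1] Q1=[P3] Q2=[]
t=15-18: P2@Q0 runs 3, rem=0, completes. Q0=[P4,P5,P1] Q1=[P3] Q2=[]
t=18-21: P4@Q0 runs 3, rem=4, I/O yield, promote→Q0. Q0=[P5,P1,P4] Q1=[P3] Q2=[]
t=21-23: P5@Q0 runs 2, rem=5, I/O yield, promote→Q0. Q0=[P1,P4,P5] Q1=[P3] Q2=[]
t=23-25: P1@Q0 runs 2, rem=9, I/O yield, promote→Q0. Q0=[P4,P5,P1] Q1=[P3] Q2=[]
t=25-28: P4@Q0 runs 3, rem=1, I/O yield, promote→Q0. Q0=[P5,P1,P4] Q1=[P3] Q2=[]
t=28-30: P5@Q0 runs 2, rem=3, I/O yield, promote→Q0. Q0=[P1,P4,P5] Q1=[P3] Q2=[]
t=30-32: P1@Q0 runs 2, rem=7, I/O yield, promote→Q0. Q0=[P4,P5,P1] Q1=[P3] Q2=[]
t=32-33: P4@Q0 runs 1, rem=0, completes. Q0=[P5,P1] Q1=[P3] Q2=[]
t=33-35: P5@Q0 runs 2, rem=1, I/O yield, promote→Q0. Q0=[P1,P5] Q1=[P3] Q2=[]
t=35-37: P1@Q0 runs 2, rem=5, I/O yield, promote→Q0. Q0=[P5,P1] Q1=[P3] Q2=[]
t=37-38: P5@Q0 runs 1, rem=0, completes. Q0=[P1] Q1=[P3] Q2=[]
t=38-40: P1@Q0 runs 2, rem=3, I/O yield, promote→Q0. Q0=[P1] Q1=[P3] Q2=[]
t=40-42: P1@Q0 runs 2, rem=1, I/O yield, promote→Q0. Q0=[P1] Q1=[P3] Q2=[]
t=42-43: P1@Q0 runs 1, rem=0, completes. Q0=[] Q1=[P3] Q2=[]
t=43-47: P3@Q1 runs 4, rem=1, quantum used, demote→Q2. Q0=[] Q1=[] Q2=[P3]
t=47-48: P3@Q2 runs 1, rem=0, completes. Q0=[] Q1=[] Q2=[]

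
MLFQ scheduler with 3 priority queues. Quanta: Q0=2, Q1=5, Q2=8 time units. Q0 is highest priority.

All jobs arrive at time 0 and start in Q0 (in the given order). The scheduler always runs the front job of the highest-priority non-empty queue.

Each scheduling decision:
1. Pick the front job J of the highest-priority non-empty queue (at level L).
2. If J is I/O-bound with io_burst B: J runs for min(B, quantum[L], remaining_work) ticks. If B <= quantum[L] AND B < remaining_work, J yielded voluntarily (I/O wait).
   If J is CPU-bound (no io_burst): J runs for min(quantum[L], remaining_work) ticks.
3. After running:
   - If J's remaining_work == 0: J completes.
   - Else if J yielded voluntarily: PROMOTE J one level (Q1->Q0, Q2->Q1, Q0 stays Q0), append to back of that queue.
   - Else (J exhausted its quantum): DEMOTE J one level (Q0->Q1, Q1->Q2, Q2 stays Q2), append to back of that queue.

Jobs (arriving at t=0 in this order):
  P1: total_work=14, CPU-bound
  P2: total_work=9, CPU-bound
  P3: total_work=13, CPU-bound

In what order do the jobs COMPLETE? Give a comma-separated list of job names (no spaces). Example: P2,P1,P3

Answer: P1,P2,P3

Derivation:
t=0-2: P1@Q0 runs 2, rem=12, quantum used, demote→Q1. Q0=[P2,P3] Q1=[P1] Q2=[]
t=2-4: P2@Q0 runs 2, rem=7, quantum used, demote→Q1. Q0=[P3] Q1=[P1,P2] Q2=[]
t=4-6: P3@Q0 runs 2, rem=11, quantum used, demote→Q1. Q0=[] Q1=[P1,P2,P3] Q2=[]
t=6-11: P1@Q1 runs 5, rem=7, quantum used, demote→Q2. Q0=[] Q1=[P2,P3] Q2=[P1]
t=11-16: P2@Q1 runs 5, rem=2, quantum used, demote→Q2. Q0=[] Q1=[P3] Q2=[P1,P2]
t=16-21: P3@Q1 runs 5, rem=6, quantum used, demote→Q2. Q0=[] Q1=[] Q2=[P1,P2,P3]
t=21-28: P1@Q2 runs 7, rem=0, completes. Q0=[] Q1=[] Q2=[P2,P3]
t=28-30: P2@Q2 runs 2, rem=0, completes. Q0=[] Q1=[] Q2=[P3]
t=30-36: P3@Q2 runs 6, rem=0, completes. Q0=[] Q1=[] Q2=[]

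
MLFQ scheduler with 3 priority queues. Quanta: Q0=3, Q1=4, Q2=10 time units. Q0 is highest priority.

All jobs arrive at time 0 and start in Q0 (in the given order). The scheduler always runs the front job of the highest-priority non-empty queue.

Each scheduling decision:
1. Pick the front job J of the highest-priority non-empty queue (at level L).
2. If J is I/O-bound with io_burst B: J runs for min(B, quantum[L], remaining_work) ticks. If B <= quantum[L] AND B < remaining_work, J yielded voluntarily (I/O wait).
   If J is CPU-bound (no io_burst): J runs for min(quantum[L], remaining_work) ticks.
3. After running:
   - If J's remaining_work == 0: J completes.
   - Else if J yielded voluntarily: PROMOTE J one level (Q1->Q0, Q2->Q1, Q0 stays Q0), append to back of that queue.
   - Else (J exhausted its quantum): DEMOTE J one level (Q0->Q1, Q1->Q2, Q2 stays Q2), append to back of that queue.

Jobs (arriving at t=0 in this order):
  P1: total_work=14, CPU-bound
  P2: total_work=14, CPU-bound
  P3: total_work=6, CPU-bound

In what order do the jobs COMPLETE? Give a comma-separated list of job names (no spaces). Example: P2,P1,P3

Answer: P3,P1,P2

Derivation:
t=0-3: P1@Q0 runs 3, rem=11, quantum used, demote→Q1. Q0=[P2,P3] Q1=[P1] Q2=[]
t=3-6: P2@Q0 runs 3, rem=11, quantum used, demote→Q1. Q0=[P3] Q1=[P1,P2] Q2=[]
t=6-9: P3@Q0 runs 3, rem=3, quantum used, demote→Q1. Q0=[] Q1=[P1,P2,P3] Q2=[]
t=9-13: P1@Q1 runs 4, rem=7, quantum used, demote→Q2. Q0=[] Q1=[P2,P3] Q2=[P1]
t=13-17: P2@Q1 runs 4, rem=7, quantum used, demote→Q2. Q0=[] Q1=[P3] Q2=[P1,P2]
t=17-20: P3@Q1 runs 3, rem=0, completes. Q0=[] Q1=[] Q2=[P1,P2]
t=20-27: P1@Q2 runs 7, rem=0, completes. Q0=[] Q1=[] Q2=[P2]
t=27-34: P2@Q2 runs 7, rem=0, completes. Q0=[] Q1=[] Q2=[]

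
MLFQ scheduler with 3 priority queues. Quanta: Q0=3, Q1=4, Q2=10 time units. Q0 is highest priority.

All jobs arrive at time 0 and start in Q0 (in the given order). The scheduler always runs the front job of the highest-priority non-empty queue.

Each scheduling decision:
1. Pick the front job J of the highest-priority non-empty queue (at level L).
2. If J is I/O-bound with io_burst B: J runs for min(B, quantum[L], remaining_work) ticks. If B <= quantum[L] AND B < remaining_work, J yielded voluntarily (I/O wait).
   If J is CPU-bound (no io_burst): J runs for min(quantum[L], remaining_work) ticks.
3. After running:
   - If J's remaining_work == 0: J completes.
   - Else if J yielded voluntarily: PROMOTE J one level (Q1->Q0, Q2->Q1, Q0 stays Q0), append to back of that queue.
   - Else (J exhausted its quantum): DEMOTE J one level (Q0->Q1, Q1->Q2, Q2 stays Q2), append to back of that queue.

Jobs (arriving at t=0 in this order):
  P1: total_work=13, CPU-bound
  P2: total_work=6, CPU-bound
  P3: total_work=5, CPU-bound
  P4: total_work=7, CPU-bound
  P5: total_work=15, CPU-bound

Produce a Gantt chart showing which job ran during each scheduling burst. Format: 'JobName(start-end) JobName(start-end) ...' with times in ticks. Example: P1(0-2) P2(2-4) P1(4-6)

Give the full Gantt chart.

Answer: P1(0-3) P2(3-6) P3(6-9) P4(9-12) P5(12-15) P1(15-19) P2(19-22) P3(22-24) P4(24-28) P5(28-32) P1(32-38) P5(38-46)

Derivation:
t=0-3: P1@Q0 runs 3, rem=10, quantum used, demote→Q1. Q0=[P2,P3,P4,P5] Q1=[P1] Q2=[]
t=3-6: P2@Q0 runs 3, rem=3, quantum used, demote→Q1. Q0=[P3,P4,P5] Q1=[P1,P2] Q2=[]
t=6-9: P3@Q0 runs 3, rem=2, quantum used, demote→Q1. Q0=[P4,P5] Q1=[P1,P2,P3] Q2=[]
t=9-12: P4@Q0 runs 3, rem=4, quantum used, demote→Q1. Q0=[P5] Q1=[P1,P2,P3,P4] Q2=[]
t=12-15: P5@Q0 runs 3, rem=12, quantum used, demote→Q1. Q0=[] Q1=[P1,P2,P3,P4,P5] Q2=[]
t=15-19: P1@Q1 runs 4, rem=6, quantum used, demote→Q2. Q0=[] Q1=[P2,P3,P4,P5] Q2=[P1]
t=19-22: P2@Q1 runs 3, rem=0, completes. Q0=[] Q1=[P3,P4,P5] Q2=[P1]
t=22-24: P3@Q1 runs 2, rem=0, completes. Q0=[] Q1=[P4,P5] Q2=[P1]
t=24-28: P4@Q1 runs 4, rem=0, completes. Q0=[] Q1=[P5] Q2=[P1]
t=28-32: P5@Q1 runs 4, rem=8, quantum used, demote→Q2. Q0=[] Q1=[] Q2=[P1,P5]
t=32-38: P1@Q2 runs 6, rem=0, completes. Q0=[] Q1=[] Q2=[P5]
t=38-46: P5@Q2 runs 8, rem=0, completes. Q0=[] Q1=[] Q2=[]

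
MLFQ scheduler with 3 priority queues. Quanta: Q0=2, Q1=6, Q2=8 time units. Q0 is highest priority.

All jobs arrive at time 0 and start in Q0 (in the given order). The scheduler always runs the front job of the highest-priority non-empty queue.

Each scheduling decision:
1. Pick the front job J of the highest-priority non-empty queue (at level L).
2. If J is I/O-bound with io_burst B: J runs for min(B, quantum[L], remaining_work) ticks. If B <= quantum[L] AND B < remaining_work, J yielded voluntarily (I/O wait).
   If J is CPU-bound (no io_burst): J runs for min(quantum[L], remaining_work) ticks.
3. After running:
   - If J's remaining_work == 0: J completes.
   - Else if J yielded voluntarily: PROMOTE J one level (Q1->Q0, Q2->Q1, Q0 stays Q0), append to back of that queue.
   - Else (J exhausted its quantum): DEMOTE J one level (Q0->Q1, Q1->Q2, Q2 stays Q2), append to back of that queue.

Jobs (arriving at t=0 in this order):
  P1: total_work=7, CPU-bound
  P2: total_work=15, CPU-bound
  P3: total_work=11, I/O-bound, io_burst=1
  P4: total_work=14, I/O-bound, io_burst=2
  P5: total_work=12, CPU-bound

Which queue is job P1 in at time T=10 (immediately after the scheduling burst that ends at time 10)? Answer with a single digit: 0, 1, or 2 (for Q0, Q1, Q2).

t=0-2: P1@Q0 runs 2, rem=5, quantum used, demote→Q1. Q0=[P2,P3,P4,P5] Q1=[P1] Q2=[]
t=2-4: P2@Q0 runs 2, rem=13, quantum used, demote→Q1. Q0=[P3,P4,P5] Q1=[P1,P2] Q2=[]
t=4-5: P3@Q0 runs 1, rem=10, I/O yield, promote→Q0. Q0=[P4,P5,P3] Q1=[P1,P2] Q2=[]
t=5-7: P4@Q0 runs 2, rem=12, I/O yield, promote→Q0. Q0=[P5,P3,P4] Q1=[P1,P2] Q2=[]
t=7-9: P5@Q0 runs 2, rem=10, quantum used, demote→Q1. Q0=[P3,P4] Q1=[P1,P2,P5] Q2=[]
t=9-10: P3@Q0 runs 1, rem=9, I/O yield, promote→Q0. Q0=[P4,P3] Q1=[P1,P2,P5] Q2=[]
t=10-12: P4@Q0 runs 2, rem=10, I/O yield, promote→Q0. Q0=[P3,P4] Q1=[P1,P2,P5] Q2=[]
t=12-13: P3@Q0 runs 1, rem=8, I/O yield, promote→Q0. Q0=[P4,P3] Q1=[P1,P2,P5] Q2=[]
t=13-15: P4@Q0 runs 2, rem=8, I/O yield, promote→Q0. Q0=[P3,P4] Q1=[P1,P2,P5] Q2=[]
t=15-16: P3@Q0 runs 1, rem=7, I/O yield, promote→Q0. Q0=[P4,P3] Q1=[P1,P2,P5] Q2=[]
t=16-18: P4@Q0 runs 2, rem=6, I/O yield, promote→Q0. Q0=[P3,P4] Q1=[P1,P2,P5] Q2=[]
t=18-19: P3@Q0 runs 1, rem=6, I/O yield, promote→Q0. Q0=[P4,P3] Q1=[P1,P2,P5] Q2=[]
t=19-21: P4@Q0 runs 2, rem=4, I/O yield, promote→Q0. Q0=[P3,P4] Q1=[P1,P2,P5] Q2=[]
t=21-22: P3@Q0 runs 1, rem=5, I/O yield, promote→Q0. Q0=[P4,P3] Q1=[P1,P2,P5] Q2=[]
t=22-24: P4@Q0 runs 2, rem=2, I/O yield, promote→Q0. Q0=[P3,P4] Q1=[P1,P2,P5] Q2=[]
t=24-25: P3@Q0 runs 1, rem=4, I/O yield, promote→Q0. Q0=[P4,P3] Q1=[P1,P2,P5] Q2=[]
t=25-27: P4@Q0 runs 2, rem=0, completes. Q0=[P3] Q1=[P1,P2,P5] Q2=[]
t=27-28: P3@Q0 runs 1, rem=3, I/O yield, promote→Q0. Q0=[P3] Q1=[P1,P2,P5] Q2=[]
t=28-29: P3@Q0 runs 1, rem=2, I/O yield, promote→Q0. Q0=[P3] Q1=[P1,P2,P5] Q2=[]
t=29-30: P3@Q0 runs 1, rem=1, I/O yield, promote→Q0. Q0=[P3] Q1=[P1,P2,P5] Q2=[]
t=30-31: P3@Q0 runs 1, rem=0, completes. Q0=[] Q1=[P1,P2,P5] Q2=[]
t=31-36: P1@Q1 runs 5, rem=0, completes. Q0=[] Q1=[P2,P5] Q2=[]
t=36-42: P2@Q1 runs 6, rem=7, quantum used, demote→Q2. Q0=[] Q1=[P5] Q2=[P2]
t=42-48: P5@Q1 runs 6, rem=4, quantum used, demote→Q2. Q0=[] Q1=[] Q2=[P2,P5]
t=48-55: P2@Q2 runs 7, rem=0, completes. Q0=[] Q1=[] Q2=[P5]
t=55-59: P5@Q2 runs 4, rem=0, completes. Q0=[] Q1=[] Q2=[]

Answer: 1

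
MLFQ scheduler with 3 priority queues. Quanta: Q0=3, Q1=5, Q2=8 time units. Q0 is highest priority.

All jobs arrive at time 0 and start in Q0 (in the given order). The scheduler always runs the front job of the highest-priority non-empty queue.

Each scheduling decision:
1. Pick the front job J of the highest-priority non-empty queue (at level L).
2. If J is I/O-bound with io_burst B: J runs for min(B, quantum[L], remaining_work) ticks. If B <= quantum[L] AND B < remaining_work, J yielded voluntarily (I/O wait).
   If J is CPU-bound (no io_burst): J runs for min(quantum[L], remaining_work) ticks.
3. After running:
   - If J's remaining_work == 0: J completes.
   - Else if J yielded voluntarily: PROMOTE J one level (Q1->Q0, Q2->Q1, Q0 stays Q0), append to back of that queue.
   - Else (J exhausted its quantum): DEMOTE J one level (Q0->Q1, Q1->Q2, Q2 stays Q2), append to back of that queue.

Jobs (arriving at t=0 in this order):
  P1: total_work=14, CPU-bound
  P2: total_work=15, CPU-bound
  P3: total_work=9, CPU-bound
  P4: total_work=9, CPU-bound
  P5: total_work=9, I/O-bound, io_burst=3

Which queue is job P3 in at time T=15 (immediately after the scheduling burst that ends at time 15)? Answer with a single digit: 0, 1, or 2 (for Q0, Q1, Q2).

t=0-3: P1@Q0 runs 3, rem=11, quantum used, demote→Q1. Q0=[P2,P3,P4,P5] Q1=[P1] Q2=[]
t=3-6: P2@Q0 runs 3, rem=12, quantum used, demote→Q1. Q0=[P3,P4,P5] Q1=[P1,P2] Q2=[]
t=6-9: P3@Q0 runs 3, rem=6, quantum used, demote→Q1. Q0=[P4,P5] Q1=[P1,P2,P3] Q2=[]
t=9-12: P4@Q0 runs 3, rem=6, quantum used, demote→Q1. Q0=[P5] Q1=[P1,P2,P3,P4] Q2=[]
t=12-15: P5@Q0 runs 3, rem=6, I/O yield, promote→Q0. Q0=[P5] Q1=[P1,P2,P3,P4] Q2=[]
t=15-18: P5@Q0 runs 3, rem=3, I/O yield, promote→Q0. Q0=[P5] Q1=[P1,P2,P3,P4] Q2=[]
t=18-21: P5@Q0 runs 3, rem=0, completes. Q0=[] Q1=[P1,P2,P3,P4] Q2=[]
t=21-26: P1@Q1 runs 5, rem=6, quantum used, demote→Q2. Q0=[] Q1=[P2,P3,P4] Q2=[P1]
t=26-31: P2@Q1 runs 5, rem=7, quantum used, demote→Q2. Q0=[] Q1=[P3,P4] Q2=[P1,P2]
t=31-36: P3@Q1 runs 5, rem=1, quantum used, demote→Q2. Q0=[] Q1=[P4] Q2=[P1,P2,P3]
t=36-41: P4@Q1 runs 5, rem=1, quantum used, demote→Q2. Q0=[] Q1=[] Q2=[P1,P2,P3,P4]
t=41-47: P1@Q2 runs 6, rem=0, completes. Q0=[] Q1=[] Q2=[P2,P3,P4]
t=47-54: P2@Q2 runs 7, rem=0, completes. Q0=[] Q1=[] Q2=[P3,P4]
t=54-55: P3@Q2 runs 1, rem=0, completes. Q0=[] Q1=[] Q2=[P4]
t=55-56: P4@Q2 runs 1, rem=0, completes. Q0=[] Q1=[] Q2=[]

Answer: 1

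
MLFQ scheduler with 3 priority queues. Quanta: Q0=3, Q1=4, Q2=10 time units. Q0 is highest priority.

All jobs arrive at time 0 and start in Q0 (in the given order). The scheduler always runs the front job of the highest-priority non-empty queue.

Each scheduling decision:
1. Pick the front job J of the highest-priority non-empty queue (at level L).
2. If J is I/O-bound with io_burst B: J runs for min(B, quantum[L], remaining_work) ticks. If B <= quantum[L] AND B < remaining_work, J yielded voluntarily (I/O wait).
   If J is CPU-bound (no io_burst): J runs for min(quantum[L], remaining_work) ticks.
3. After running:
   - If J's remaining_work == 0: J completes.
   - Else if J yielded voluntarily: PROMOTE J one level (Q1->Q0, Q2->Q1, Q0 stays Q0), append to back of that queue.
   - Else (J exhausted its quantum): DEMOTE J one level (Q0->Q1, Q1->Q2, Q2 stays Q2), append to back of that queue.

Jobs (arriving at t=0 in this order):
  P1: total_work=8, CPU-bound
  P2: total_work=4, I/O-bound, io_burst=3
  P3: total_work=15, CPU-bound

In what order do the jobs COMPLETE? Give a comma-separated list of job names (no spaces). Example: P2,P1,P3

Answer: P2,P1,P3

Derivation:
t=0-3: P1@Q0 runs 3, rem=5, quantum used, demote→Q1. Q0=[P2,P3] Q1=[P1] Q2=[]
t=3-6: P2@Q0 runs 3, rem=1, I/O yield, promote→Q0. Q0=[P3,P2] Q1=[P1] Q2=[]
t=6-9: P3@Q0 runs 3, rem=12, quantum used, demote→Q1. Q0=[P2] Q1=[P1,P3] Q2=[]
t=9-10: P2@Q0 runs 1, rem=0, completes. Q0=[] Q1=[P1,P3] Q2=[]
t=10-14: P1@Q1 runs 4, rem=1, quantum used, demote→Q2. Q0=[] Q1=[P3] Q2=[P1]
t=14-18: P3@Q1 runs 4, rem=8, quantum used, demote→Q2. Q0=[] Q1=[] Q2=[P1,P3]
t=18-19: P1@Q2 runs 1, rem=0, completes. Q0=[] Q1=[] Q2=[P3]
t=19-27: P3@Q2 runs 8, rem=0, completes. Q0=[] Q1=[] Q2=[]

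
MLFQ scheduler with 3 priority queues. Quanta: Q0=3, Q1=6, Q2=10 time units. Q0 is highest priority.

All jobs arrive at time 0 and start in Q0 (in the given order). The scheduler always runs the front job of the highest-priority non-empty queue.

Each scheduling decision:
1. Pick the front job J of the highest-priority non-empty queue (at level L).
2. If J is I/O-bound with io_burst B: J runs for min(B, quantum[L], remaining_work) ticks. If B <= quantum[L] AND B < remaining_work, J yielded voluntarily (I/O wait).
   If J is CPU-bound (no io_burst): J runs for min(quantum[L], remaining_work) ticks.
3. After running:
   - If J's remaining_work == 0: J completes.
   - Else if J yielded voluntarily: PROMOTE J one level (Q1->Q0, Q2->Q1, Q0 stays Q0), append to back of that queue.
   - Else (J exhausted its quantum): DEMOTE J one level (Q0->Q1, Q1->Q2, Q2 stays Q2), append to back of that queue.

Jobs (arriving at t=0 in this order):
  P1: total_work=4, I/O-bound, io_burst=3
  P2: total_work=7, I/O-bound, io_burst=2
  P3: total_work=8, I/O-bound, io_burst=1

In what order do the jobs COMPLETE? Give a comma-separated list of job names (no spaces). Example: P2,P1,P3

t=0-3: P1@Q0 runs 3, rem=1, I/O yield, promote→Q0. Q0=[P2,P3,P1] Q1=[] Q2=[]
t=3-5: P2@Q0 runs 2, rem=5, I/O yield, promote→Q0. Q0=[P3,P1,P2] Q1=[] Q2=[]
t=5-6: P3@Q0 runs 1, rem=7, I/O yield, promote→Q0. Q0=[P1,P2,P3] Q1=[] Q2=[]
t=6-7: P1@Q0 runs 1, rem=0, completes. Q0=[P2,P3] Q1=[] Q2=[]
t=7-9: P2@Q0 runs 2, rem=3, I/O yield, promote→Q0. Q0=[P3,P2] Q1=[] Q2=[]
t=9-10: P3@Q0 runs 1, rem=6, I/O yield, promote→Q0. Q0=[P2,P3] Q1=[] Q2=[]
t=10-12: P2@Q0 runs 2, rem=1, I/O yield, promote→Q0. Q0=[P3,P2] Q1=[] Q2=[]
t=12-13: P3@Q0 runs 1, rem=5, I/O yield, promote→Q0. Q0=[P2,P3] Q1=[] Q2=[]
t=13-14: P2@Q0 runs 1, rem=0, completes. Q0=[P3] Q1=[] Q2=[]
t=14-15: P3@Q0 runs 1, rem=4, I/O yield, promote→Q0. Q0=[P3] Q1=[] Q2=[]
t=15-16: P3@Q0 runs 1, rem=3, I/O yield, promote→Q0. Q0=[P3] Q1=[] Q2=[]
t=16-17: P3@Q0 runs 1, rem=2, I/O yield, promote→Q0. Q0=[P3] Q1=[] Q2=[]
t=17-18: P3@Q0 runs 1, rem=1, I/O yield, promote→Q0. Q0=[P3] Q1=[] Q2=[]
t=18-19: P3@Q0 runs 1, rem=0, completes. Q0=[] Q1=[] Q2=[]

Answer: P1,P2,P3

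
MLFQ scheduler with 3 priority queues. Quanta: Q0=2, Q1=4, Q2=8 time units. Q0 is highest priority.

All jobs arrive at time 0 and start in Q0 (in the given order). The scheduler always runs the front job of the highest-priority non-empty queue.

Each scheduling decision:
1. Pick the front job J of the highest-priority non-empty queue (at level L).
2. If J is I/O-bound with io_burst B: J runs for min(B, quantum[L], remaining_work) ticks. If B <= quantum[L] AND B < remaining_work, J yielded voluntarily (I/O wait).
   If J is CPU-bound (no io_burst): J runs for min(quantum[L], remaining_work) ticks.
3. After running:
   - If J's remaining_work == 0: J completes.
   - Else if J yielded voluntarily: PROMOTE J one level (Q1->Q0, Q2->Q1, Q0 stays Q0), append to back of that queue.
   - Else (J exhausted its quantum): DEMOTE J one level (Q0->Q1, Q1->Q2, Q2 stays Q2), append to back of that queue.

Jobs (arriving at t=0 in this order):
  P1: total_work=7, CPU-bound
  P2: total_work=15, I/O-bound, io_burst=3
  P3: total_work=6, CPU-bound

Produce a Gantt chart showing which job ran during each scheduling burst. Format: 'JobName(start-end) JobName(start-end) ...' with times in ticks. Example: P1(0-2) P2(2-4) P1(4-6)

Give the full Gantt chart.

t=0-2: P1@Q0 runs 2, rem=5, quantum used, demote→Q1. Q0=[P2,P3] Q1=[P1] Q2=[]
t=2-4: P2@Q0 runs 2, rem=13, quantum used, demote→Q1. Q0=[P3] Q1=[P1,P2] Q2=[]
t=4-6: P3@Q0 runs 2, rem=4, quantum used, demote→Q1. Q0=[] Q1=[P1,P2,P3] Q2=[]
t=6-10: P1@Q1 runs 4, rem=1, quantum used, demote→Q2. Q0=[] Q1=[P2,P3] Q2=[P1]
t=10-13: P2@Q1 runs 3, rem=10, I/O yield, promote→Q0. Q0=[P2] Q1=[P3] Q2=[P1]
t=13-15: P2@Q0 runs 2, rem=8, quantum used, demote→Q1. Q0=[] Q1=[P3,P2] Q2=[P1]
t=15-19: P3@Q1 runs 4, rem=0, completes. Q0=[] Q1=[P2] Q2=[P1]
t=19-22: P2@Q1 runs 3, rem=5, I/O yield, promote→Q0. Q0=[P2] Q1=[] Q2=[P1]
t=22-24: P2@Q0 runs 2, rem=3, quantum used, demote→Q1. Q0=[] Q1=[P2] Q2=[P1]
t=24-27: P2@Q1 runs 3, rem=0, completes. Q0=[] Q1=[] Q2=[P1]
t=27-28: P1@Q2 runs 1, rem=0, completes. Q0=[] Q1=[] Q2=[]

Answer: P1(0-2) P2(2-4) P3(4-6) P1(6-10) P2(10-13) P2(13-15) P3(15-19) P2(19-22) P2(22-24) P2(24-27) P1(27-28)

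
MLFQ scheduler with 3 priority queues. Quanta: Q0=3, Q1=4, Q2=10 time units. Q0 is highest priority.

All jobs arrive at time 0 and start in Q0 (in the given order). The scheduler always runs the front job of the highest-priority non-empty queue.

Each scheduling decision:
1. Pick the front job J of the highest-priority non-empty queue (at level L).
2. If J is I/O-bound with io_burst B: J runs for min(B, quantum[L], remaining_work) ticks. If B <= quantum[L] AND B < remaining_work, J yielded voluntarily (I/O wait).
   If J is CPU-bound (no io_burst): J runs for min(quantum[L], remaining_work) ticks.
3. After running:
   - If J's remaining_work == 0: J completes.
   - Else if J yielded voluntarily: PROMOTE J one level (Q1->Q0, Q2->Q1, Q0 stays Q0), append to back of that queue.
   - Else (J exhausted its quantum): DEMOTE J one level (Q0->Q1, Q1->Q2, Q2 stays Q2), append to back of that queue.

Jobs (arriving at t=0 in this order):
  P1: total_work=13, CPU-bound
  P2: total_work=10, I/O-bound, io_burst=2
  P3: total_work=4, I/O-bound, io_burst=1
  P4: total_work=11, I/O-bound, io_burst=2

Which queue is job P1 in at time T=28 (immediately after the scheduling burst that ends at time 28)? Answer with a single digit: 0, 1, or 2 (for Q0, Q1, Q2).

t=0-3: P1@Q0 runs 3, rem=10, quantum used, demote→Q1. Q0=[P2,P3,P4] Q1=[P1] Q2=[]
t=3-5: P2@Q0 runs 2, rem=8, I/O yield, promote→Q0. Q0=[P3,P4,P2] Q1=[P1] Q2=[]
t=5-6: P3@Q0 runs 1, rem=3, I/O yield, promote→Q0. Q0=[P4,P2,P3] Q1=[P1] Q2=[]
t=6-8: P4@Q0 runs 2, rem=9, I/O yield, promote→Q0. Q0=[P2,P3,P4] Q1=[P1] Q2=[]
t=8-10: P2@Q0 runs 2, rem=6, I/O yield, promote→Q0. Q0=[P3,P4,P2] Q1=[P1] Q2=[]
t=10-11: P3@Q0 runs 1, rem=2, I/O yield, promote→Q0. Q0=[P4,P2,P3] Q1=[P1] Q2=[]
t=11-13: P4@Q0 runs 2, rem=7, I/O yield, promote→Q0. Q0=[P2,P3,P4] Q1=[P1] Q2=[]
t=13-15: P2@Q0 runs 2, rem=4, I/O yield, promote→Q0. Q0=[P3,P4,P2] Q1=[P1] Q2=[]
t=15-16: P3@Q0 runs 1, rem=1, I/O yield, promote→Q0. Q0=[P4,P2,P3] Q1=[P1] Q2=[]
t=16-18: P4@Q0 runs 2, rem=5, I/O yield, promote→Q0. Q0=[P2,P3,P4] Q1=[P1] Q2=[]
t=18-20: P2@Q0 runs 2, rem=2, I/O yield, promote→Q0. Q0=[P3,P4,P2] Q1=[P1] Q2=[]
t=20-21: P3@Q0 runs 1, rem=0, completes. Q0=[P4,P2] Q1=[P1] Q2=[]
t=21-23: P4@Q0 runs 2, rem=3, I/O yield, promote→Q0. Q0=[P2,P4] Q1=[P1] Q2=[]
t=23-25: P2@Q0 runs 2, rem=0, completes. Q0=[P4] Q1=[P1] Q2=[]
t=25-27: P4@Q0 runs 2, rem=1, I/O yield, promote→Q0. Q0=[P4] Q1=[P1] Q2=[]
t=27-28: P4@Q0 runs 1, rem=0, completes. Q0=[] Q1=[P1] Q2=[]
t=28-32: P1@Q1 runs 4, rem=6, quantum used, demote→Q2. Q0=[] Q1=[] Q2=[P1]
t=32-38: P1@Q2 runs 6, rem=0, completes. Q0=[] Q1=[] Q2=[]

Answer: 1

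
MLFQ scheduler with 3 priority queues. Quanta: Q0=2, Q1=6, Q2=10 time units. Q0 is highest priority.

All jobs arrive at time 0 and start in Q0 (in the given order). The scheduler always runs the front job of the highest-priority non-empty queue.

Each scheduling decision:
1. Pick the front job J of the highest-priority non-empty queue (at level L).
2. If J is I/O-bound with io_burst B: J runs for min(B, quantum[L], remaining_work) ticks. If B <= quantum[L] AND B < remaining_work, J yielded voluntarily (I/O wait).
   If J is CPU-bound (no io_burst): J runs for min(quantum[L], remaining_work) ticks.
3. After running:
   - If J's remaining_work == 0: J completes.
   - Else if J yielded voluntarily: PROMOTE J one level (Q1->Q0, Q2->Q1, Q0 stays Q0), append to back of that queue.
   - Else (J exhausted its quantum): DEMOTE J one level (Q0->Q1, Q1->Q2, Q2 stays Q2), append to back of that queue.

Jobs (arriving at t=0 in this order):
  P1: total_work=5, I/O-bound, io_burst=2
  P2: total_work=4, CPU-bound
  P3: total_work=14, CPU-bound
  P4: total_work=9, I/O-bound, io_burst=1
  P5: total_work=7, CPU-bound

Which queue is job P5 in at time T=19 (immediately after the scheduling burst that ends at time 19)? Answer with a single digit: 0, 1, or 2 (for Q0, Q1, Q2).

t=0-2: P1@Q0 runs 2, rem=3, I/O yield, promote→Q0. Q0=[P2,P3,P4,P5,P1] Q1=[] Q2=[]
t=2-4: P2@Q0 runs 2, rem=2, quantum used, demote→Q1. Q0=[P3,P4,P5,P1] Q1=[P2] Q2=[]
t=4-6: P3@Q0 runs 2, rem=12, quantum used, demote→Q1. Q0=[P4,P5,P1] Q1=[P2,P3] Q2=[]
t=6-7: P4@Q0 runs 1, rem=8, I/O yield, promote→Q0. Q0=[P5,P1,P4] Q1=[P2,P3] Q2=[]
t=7-9: P5@Q0 runs 2, rem=5, quantum used, demote→Q1. Q0=[P1,P4] Q1=[P2,P3,P5] Q2=[]
t=9-11: P1@Q0 runs 2, rem=1, I/O yield, promote→Q0. Q0=[P4,P1] Q1=[P2,P3,P5] Q2=[]
t=11-12: P4@Q0 runs 1, rem=7, I/O yield, promote→Q0. Q0=[P1,P4] Q1=[P2,P3,P5] Q2=[]
t=12-13: P1@Q0 runs 1, rem=0, completes. Q0=[P4] Q1=[P2,P3,P5] Q2=[]
t=13-14: P4@Q0 runs 1, rem=6, I/O yield, promote→Q0. Q0=[P4] Q1=[P2,P3,P5] Q2=[]
t=14-15: P4@Q0 runs 1, rem=5, I/O yield, promote→Q0. Q0=[P4] Q1=[P2,P3,P5] Q2=[]
t=15-16: P4@Q0 runs 1, rem=4, I/O yield, promote→Q0. Q0=[P4] Q1=[P2,P3,P5] Q2=[]
t=16-17: P4@Q0 runs 1, rem=3, I/O yield, promote→Q0. Q0=[P4] Q1=[P2,P3,P5] Q2=[]
t=17-18: P4@Q0 runs 1, rem=2, I/O yield, promote→Q0. Q0=[P4] Q1=[P2,P3,P5] Q2=[]
t=18-19: P4@Q0 runs 1, rem=1, I/O yield, promote→Q0. Q0=[P4] Q1=[P2,P3,P5] Q2=[]
t=19-20: P4@Q0 runs 1, rem=0, completes. Q0=[] Q1=[P2,P3,P5] Q2=[]
t=20-22: P2@Q1 runs 2, rem=0, completes. Q0=[] Q1=[P3,P5] Q2=[]
t=22-28: P3@Q1 runs 6, rem=6, quantum used, demote→Q2. Q0=[] Q1=[P5] Q2=[P3]
t=28-33: P5@Q1 runs 5, rem=0, completes. Q0=[] Q1=[] Q2=[P3]
t=33-39: P3@Q2 runs 6, rem=0, completes. Q0=[] Q1=[] Q2=[]

Answer: 1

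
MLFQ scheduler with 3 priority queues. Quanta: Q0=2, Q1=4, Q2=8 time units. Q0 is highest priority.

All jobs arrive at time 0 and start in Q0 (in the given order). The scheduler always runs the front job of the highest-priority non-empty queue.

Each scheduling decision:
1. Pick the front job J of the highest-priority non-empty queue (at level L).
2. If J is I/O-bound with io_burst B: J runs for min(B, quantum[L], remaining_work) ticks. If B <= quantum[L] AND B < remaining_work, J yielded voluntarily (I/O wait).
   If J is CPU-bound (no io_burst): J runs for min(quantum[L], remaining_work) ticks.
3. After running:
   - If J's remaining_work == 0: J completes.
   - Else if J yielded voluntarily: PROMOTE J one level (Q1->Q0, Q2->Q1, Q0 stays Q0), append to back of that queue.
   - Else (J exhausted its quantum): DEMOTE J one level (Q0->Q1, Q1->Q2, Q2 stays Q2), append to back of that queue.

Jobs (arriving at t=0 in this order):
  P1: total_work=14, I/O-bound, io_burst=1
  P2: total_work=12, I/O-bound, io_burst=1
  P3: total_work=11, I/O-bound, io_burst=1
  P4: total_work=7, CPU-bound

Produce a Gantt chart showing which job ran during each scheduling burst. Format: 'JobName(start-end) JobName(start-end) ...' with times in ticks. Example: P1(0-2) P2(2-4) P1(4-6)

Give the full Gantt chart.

Answer: P1(0-1) P2(1-2) P3(2-3) P4(3-5) P1(5-6) P2(6-7) P3(7-8) P1(8-9) P2(9-10) P3(10-11) P1(11-12) P2(12-13) P3(13-14) P1(14-15) P2(15-16) P3(16-17) P1(17-18) P2(18-19) P3(19-20) P1(20-21) P2(21-22) P3(22-23) P1(23-24) P2(24-25) P3(25-26) P1(26-27) P2(27-28) P3(28-29) P1(29-30) P2(30-31) P3(31-32) P1(32-33) P2(33-34) P3(34-35) P1(35-36) P2(36-37) P1(37-38) P1(38-39) P4(39-43) P4(43-44)

Derivation:
t=0-1: P1@Q0 runs 1, rem=13, I/O yield, promote→Q0. Q0=[P2,P3,P4,P1] Q1=[] Q2=[]
t=1-2: P2@Q0 runs 1, rem=11, I/O yield, promote→Q0. Q0=[P3,P4,P1,P2] Q1=[] Q2=[]
t=2-3: P3@Q0 runs 1, rem=10, I/O yield, promote→Q0. Q0=[P4,P1,P2,P3] Q1=[] Q2=[]
t=3-5: P4@Q0 runs 2, rem=5, quantum used, demote→Q1. Q0=[P1,P2,P3] Q1=[P4] Q2=[]
t=5-6: P1@Q0 runs 1, rem=12, I/O yield, promote→Q0. Q0=[P2,P3,P1] Q1=[P4] Q2=[]
t=6-7: P2@Q0 runs 1, rem=10, I/O yield, promote→Q0. Q0=[P3,P1,P2] Q1=[P4] Q2=[]
t=7-8: P3@Q0 runs 1, rem=9, I/O yield, promote→Q0. Q0=[P1,P2,P3] Q1=[P4] Q2=[]
t=8-9: P1@Q0 runs 1, rem=11, I/O yield, promote→Q0. Q0=[P2,P3,P1] Q1=[P4] Q2=[]
t=9-10: P2@Q0 runs 1, rem=9, I/O yield, promote→Q0. Q0=[P3,P1,P2] Q1=[P4] Q2=[]
t=10-11: P3@Q0 runs 1, rem=8, I/O yield, promote→Q0. Q0=[P1,P2,P3] Q1=[P4] Q2=[]
t=11-12: P1@Q0 runs 1, rem=10, I/O yield, promote→Q0. Q0=[P2,P3,P1] Q1=[P4] Q2=[]
t=12-13: P2@Q0 runs 1, rem=8, I/O yield, promote→Q0. Q0=[P3,P1,P2] Q1=[P4] Q2=[]
t=13-14: P3@Q0 runs 1, rem=7, I/O yield, promote→Q0. Q0=[P1,P2,P3] Q1=[P4] Q2=[]
t=14-15: P1@Q0 runs 1, rem=9, I/O yield, promote→Q0. Q0=[P2,P3,P1] Q1=[P4] Q2=[]
t=15-16: P2@Q0 runs 1, rem=7, I/O yield, promote→Q0. Q0=[P3,P1,P2] Q1=[P4] Q2=[]
t=16-17: P3@Q0 runs 1, rem=6, I/O yield, promote→Q0. Q0=[P1,P2,P3] Q1=[P4] Q2=[]
t=17-18: P1@Q0 runs 1, rem=8, I/O yield, promote→Q0. Q0=[P2,P3,P1] Q1=[P4] Q2=[]
t=18-19: P2@Q0 runs 1, rem=6, I/O yield, promote→Q0. Q0=[P3,P1,P2] Q1=[P4] Q2=[]
t=19-20: P3@Q0 runs 1, rem=5, I/O yield, promote→Q0. Q0=[P1,P2,P3] Q1=[P4] Q2=[]
t=20-21: P1@Q0 runs 1, rem=7, I/O yield, promote→Q0. Q0=[P2,P3,P1] Q1=[P4] Q2=[]
t=21-22: P2@Q0 runs 1, rem=5, I/O yield, promote→Q0. Q0=[P3,P1,P2] Q1=[P4] Q2=[]
t=22-23: P3@Q0 runs 1, rem=4, I/O yield, promote→Q0. Q0=[P1,P2,P3] Q1=[P4] Q2=[]
t=23-24: P1@Q0 runs 1, rem=6, I/O yield, promote→Q0. Q0=[P2,P3,P1] Q1=[P4] Q2=[]
t=24-25: P2@Q0 runs 1, rem=4, I/O yield, promote→Q0. Q0=[P3,P1,P2] Q1=[P4] Q2=[]
t=25-26: P3@Q0 runs 1, rem=3, I/O yield, promote→Q0. Q0=[P1,P2,P3] Q1=[P4] Q2=[]
t=26-27: P1@Q0 runs 1, rem=5, I/O yield, promote→Q0. Q0=[P2,P3,P1] Q1=[P4] Q2=[]
t=27-28: P2@Q0 runs 1, rem=3, I/O yield, promote→Q0. Q0=[P3,P1,P2] Q1=[P4] Q2=[]
t=28-29: P3@Q0 runs 1, rem=2, I/O yield, promote→Q0. Q0=[P1,P2,P3] Q1=[P4] Q2=[]
t=29-30: P1@Q0 runs 1, rem=4, I/O yield, promote→Q0. Q0=[P2,P3,P1] Q1=[P4] Q2=[]
t=30-31: P2@Q0 runs 1, rem=2, I/O yield, promote→Q0. Q0=[P3,P1,P2] Q1=[P4] Q2=[]
t=31-32: P3@Q0 runs 1, rem=1, I/O yield, promote→Q0. Q0=[P1,P2,P3] Q1=[P4] Q2=[]
t=32-33: P1@Q0 runs 1, rem=3, I/O yield, promote→Q0. Q0=[P2,P3,P1] Q1=[P4] Q2=[]
t=33-34: P2@Q0 runs 1, rem=1, I/O yield, promote→Q0. Q0=[P3,P1,P2] Q1=[P4] Q2=[]
t=34-35: P3@Q0 runs 1, rem=0, completes. Q0=[P1,P2] Q1=[P4] Q2=[]
t=35-36: P1@Q0 runs 1, rem=2, I/O yield, promote→Q0. Q0=[P2,P1] Q1=[P4] Q2=[]
t=36-37: P2@Q0 runs 1, rem=0, completes. Q0=[P1] Q1=[P4] Q2=[]
t=37-38: P1@Q0 runs 1, rem=1, I/O yield, promote→Q0. Q0=[P1] Q1=[P4] Q2=[]
t=38-39: P1@Q0 runs 1, rem=0, completes. Q0=[] Q1=[P4] Q2=[]
t=39-43: P4@Q1 runs 4, rem=1, quantum used, demote→Q2. Q0=[] Q1=[] Q2=[P4]
t=43-44: P4@Q2 runs 1, rem=0, completes. Q0=[] Q1=[] Q2=[]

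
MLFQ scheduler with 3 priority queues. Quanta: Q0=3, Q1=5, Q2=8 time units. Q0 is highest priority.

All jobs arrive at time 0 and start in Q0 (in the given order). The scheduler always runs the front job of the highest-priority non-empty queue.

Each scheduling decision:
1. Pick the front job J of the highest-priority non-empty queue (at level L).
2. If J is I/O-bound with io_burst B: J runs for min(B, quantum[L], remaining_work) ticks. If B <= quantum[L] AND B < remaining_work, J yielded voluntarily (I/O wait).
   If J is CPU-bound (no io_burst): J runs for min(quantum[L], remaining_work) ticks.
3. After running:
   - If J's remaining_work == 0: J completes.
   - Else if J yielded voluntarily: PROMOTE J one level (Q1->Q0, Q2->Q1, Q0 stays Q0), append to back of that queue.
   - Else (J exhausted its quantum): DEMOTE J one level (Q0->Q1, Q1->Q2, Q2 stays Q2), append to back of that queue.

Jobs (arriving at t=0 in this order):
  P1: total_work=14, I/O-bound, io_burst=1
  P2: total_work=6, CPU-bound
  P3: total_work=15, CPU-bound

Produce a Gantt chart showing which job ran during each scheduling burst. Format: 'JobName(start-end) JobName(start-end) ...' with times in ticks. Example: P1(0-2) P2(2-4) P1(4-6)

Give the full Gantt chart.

Answer: P1(0-1) P2(1-4) P3(4-7) P1(7-8) P1(8-9) P1(9-10) P1(10-11) P1(11-12) P1(12-13) P1(13-14) P1(14-15) P1(15-16) P1(16-17) P1(17-18) P1(18-19) P1(19-20) P2(20-23) P3(23-28) P3(28-35)

Derivation:
t=0-1: P1@Q0 runs 1, rem=13, I/O yield, promote→Q0. Q0=[P2,P3,P1] Q1=[] Q2=[]
t=1-4: P2@Q0 runs 3, rem=3, quantum used, demote→Q1. Q0=[P3,P1] Q1=[P2] Q2=[]
t=4-7: P3@Q0 runs 3, rem=12, quantum used, demote→Q1. Q0=[P1] Q1=[P2,P3] Q2=[]
t=7-8: P1@Q0 runs 1, rem=12, I/O yield, promote→Q0. Q0=[P1] Q1=[P2,P3] Q2=[]
t=8-9: P1@Q0 runs 1, rem=11, I/O yield, promote→Q0. Q0=[P1] Q1=[P2,P3] Q2=[]
t=9-10: P1@Q0 runs 1, rem=10, I/O yield, promote→Q0. Q0=[P1] Q1=[P2,P3] Q2=[]
t=10-11: P1@Q0 runs 1, rem=9, I/O yield, promote→Q0. Q0=[P1] Q1=[P2,P3] Q2=[]
t=11-12: P1@Q0 runs 1, rem=8, I/O yield, promote→Q0. Q0=[P1] Q1=[P2,P3] Q2=[]
t=12-13: P1@Q0 runs 1, rem=7, I/O yield, promote→Q0. Q0=[P1] Q1=[P2,P3] Q2=[]
t=13-14: P1@Q0 runs 1, rem=6, I/O yield, promote→Q0. Q0=[P1] Q1=[P2,P3] Q2=[]
t=14-15: P1@Q0 runs 1, rem=5, I/O yield, promote→Q0. Q0=[P1] Q1=[P2,P3] Q2=[]
t=15-16: P1@Q0 runs 1, rem=4, I/O yield, promote→Q0. Q0=[P1] Q1=[P2,P3] Q2=[]
t=16-17: P1@Q0 runs 1, rem=3, I/O yield, promote→Q0. Q0=[P1] Q1=[P2,P3] Q2=[]
t=17-18: P1@Q0 runs 1, rem=2, I/O yield, promote→Q0. Q0=[P1] Q1=[P2,P3] Q2=[]
t=18-19: P1@Q0 runs 1, rem=1, I/O yield, promote→Q0. Q0=[P1] Q1=[P2,P3] Q2=[]
t=19-20: P1@Q0 runs 1, rem=0, completes. Q0=[] Q1=[P2,P3] Q2=[]
t=20-23: P2@Q1 runs 3, rem=0, completes. Q0=[] Q1=[P3] Q2=[]
t=23-28: P3@Q1 runs 5, rem=7, quantum used, demote→Q2. Q0=[] Q1=[] Q2=[P3]
t=28-35: P3@Q2 runs 7, rem=0, completes. Q0=[] Q1=[] Q2=[]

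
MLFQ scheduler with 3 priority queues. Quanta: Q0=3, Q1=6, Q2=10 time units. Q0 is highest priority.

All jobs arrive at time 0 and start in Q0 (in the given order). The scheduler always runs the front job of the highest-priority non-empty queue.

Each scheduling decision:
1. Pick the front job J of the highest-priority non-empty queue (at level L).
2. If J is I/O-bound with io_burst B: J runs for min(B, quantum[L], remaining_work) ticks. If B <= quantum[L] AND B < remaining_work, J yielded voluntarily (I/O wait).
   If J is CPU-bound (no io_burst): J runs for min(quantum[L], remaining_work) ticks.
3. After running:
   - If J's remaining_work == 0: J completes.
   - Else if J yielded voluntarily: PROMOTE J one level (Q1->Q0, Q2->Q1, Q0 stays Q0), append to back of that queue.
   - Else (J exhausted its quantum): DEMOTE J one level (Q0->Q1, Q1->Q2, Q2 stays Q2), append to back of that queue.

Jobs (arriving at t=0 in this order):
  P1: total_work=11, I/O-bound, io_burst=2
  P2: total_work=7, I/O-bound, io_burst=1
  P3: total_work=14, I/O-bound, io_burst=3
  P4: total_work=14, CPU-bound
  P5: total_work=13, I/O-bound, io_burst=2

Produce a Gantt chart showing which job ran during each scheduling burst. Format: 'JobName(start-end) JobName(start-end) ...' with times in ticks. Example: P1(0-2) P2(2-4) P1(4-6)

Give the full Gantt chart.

Answer: P1(0-2) P2(2-3) P3(3-6) P4(6-9) P5(9-11) P1(11-13) P2(13-14) P3(14-17) P5(17-19) P1(19-21) P2(21-22) P3(22-25) P5(25-27) P1(27-29) P2(29-30) P3(30-33) P5(33-35) P1(35-37) P2(37-38) P3(38-40) P5(40-42) P1(42-43) P2(43-44) P5(44-46) P2(46-47) P5(47-48) P4(48-54) P4(54-59)

Derivation:
t=0-2: P1@Q0 runs 2, rem=9, I/O yield, promote→Q0. Q0=[P2,P3,P4,P5,P1] Q1=[] Q2=[]
t=2-3: P2@Q0 runs 1, rem=6, I/O yield, promote→Q0. Q0=[P3,P4,P5,P1,P2] Q1=[] Q2=[]
t=3-6: P3@Q0 runs 3, rem=11, I/O yield, promote→Q0. Q0=[P4,P5,P1,P2,P3] Q1=[] Q2=[]
t=6-9: P4@Q0 runs 3, rem=11, quantum used, demote→Q1. Q0=[P5,P1,P2,P3] Q1=[P4] Q2=[]
t=9-11: P5@Q0 runs 2, rem=11, I/O yield, promote→Q0. Q0=[P1,P2,P3,P5] Q1=[P4] Q2=[]
t=11-13: P1@Q0 runs 2, rem=7, I/O yield, promote→Q0. Q0=[P2,P3,P5,P1] Q1=[P4] Q2=[]
t=13-14: P2@Q0 runs 1, rem=5, I/O yield, promote→Q0. Q0=[P3,P5,P1,P2] Q1=[P4] Q2=[]
t=14-17: P3@Q0 runs 3, rem=8, I/O yield, promote→Q0. Q0=[P5,P1,P2,P3] Q1=[P4] Q2=[]
t=17-19: P5@Q0 runs 2, rem=9, I/O yield, promote→Q0. Q0=[P1,P2,P3,P5] Q1=[P4] Q2=[]
t=19-21: P1@Q0 runs 2, rem=5, I/O yield, promote→Q0. Q0=[P2,P3,P5,P1] Q1=[P4] Q2=[]
t=21-22: P2@Q0 runs 1, rem=4, I/O yield, promote→Q0. Q0=[P3,P5,P1,P2] Q1=[P4] Q2=[]
t=22-25: P3@Q0 runs 3, rem=5, I/O yield, promote→Q0. Q0=[P5,P1,P2,P3] Q1=[P4] Q2=[]
t=25-27: P5@Q0 runs 2, rem=7, I/O yield, promote→Q0. Q0=[P1,P2,P3,P5] Q1=[P4] Q2=[]
t=27-29: P1@Q0 runs 2, rem=3, I/O yield, promote→Q0. Q0=[P2,P3,P5,P1] Q1=[P4] Q2=[]
t=29-30: P2@Q0 runs 1, rem=3, I/O yield, promote→Q0. Q0=[P3,P5,P1,P2] Q1=[P4] Q2=[]
t=30-33: P3@Q0 runs 3, rem=2, I/O yield, promote→Q0. Q0=[P5,P1,P2,P3] Q1=[P4] Q2=[]
t=33-35: P5@Q0 runs 2, rem=5, I/O yield, promote→Q0. Q0=[P1,P2,P3,P5] Q1=[P4] Q2=[]
t=35-37: P1@Q0 runs 2, rem=1, I/O yield, promote→Q0. Q0=[P2,P3,P5,P1] Q1=[P4] Q2=[]
t=37-38: P2@Q0 runs 1, rem=2, I/O yield, promote→Q0. Q0=[P3,P5,P1,P2] Q1=[P4] Q2=[]
t=38-40: P3@Q0 runs 2, rem=0, completes. Q0=[P5,P1,P2] Q1=[P4] Q2=[]
t=40-42: P5@Q0 runs 2, rem=3, I/O yield, promote→Q0. Q0=[P1,P2,P5] Q1=[P4] Q2=[]
t=42-43: P1@Q0 runs 1, rem=0, completes. Q0=[P2,P5] Q1=[P4] Q2=[]
t=43-44: P2@Q0 runs 1, rem=1, I/O yield, promote→Q0. Q0=[P5,P2] Q1=[P4] Q2=[]
t=44-46: P5@Q0 runs 2, rem=1, I/O yield, promote→Q0. Q0=[P2,P5] Q1=[P4] Q2=[]
t=46-47: P2@Q0 runs 1, rem=0, completes. Q0=[P5] Q1=[P4] Q2=[]
t=47-48: P5@Q0 runs 1, rem=0, completes. Q0=[] Q1=[P4] Q2=[]
t=48-54: P4@Q1 runs 6, rem=5, quantum used, demote→Q2. Q0=[] Q1=[] Q2=[P4]
t=54-59: P4@Q2 runs 5, rem=0, completes. Q0=[] Q1=[] Q2=[]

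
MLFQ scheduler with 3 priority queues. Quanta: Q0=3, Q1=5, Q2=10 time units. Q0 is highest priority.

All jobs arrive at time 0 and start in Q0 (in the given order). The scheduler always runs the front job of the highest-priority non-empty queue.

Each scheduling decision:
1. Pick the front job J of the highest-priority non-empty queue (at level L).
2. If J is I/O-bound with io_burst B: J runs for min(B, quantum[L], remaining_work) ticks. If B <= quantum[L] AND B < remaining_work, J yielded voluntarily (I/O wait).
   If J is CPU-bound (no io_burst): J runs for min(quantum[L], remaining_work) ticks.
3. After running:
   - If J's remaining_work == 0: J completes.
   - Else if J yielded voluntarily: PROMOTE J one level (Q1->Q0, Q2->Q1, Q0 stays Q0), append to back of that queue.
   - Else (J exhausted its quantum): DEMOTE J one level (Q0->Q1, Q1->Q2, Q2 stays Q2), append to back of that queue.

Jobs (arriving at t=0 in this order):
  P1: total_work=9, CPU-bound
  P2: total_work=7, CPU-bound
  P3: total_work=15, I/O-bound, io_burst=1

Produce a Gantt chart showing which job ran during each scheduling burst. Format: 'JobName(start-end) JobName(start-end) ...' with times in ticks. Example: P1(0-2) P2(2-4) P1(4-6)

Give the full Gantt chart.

t=0-3: P1@Q0 runs 3, rem=6, quantum used, demote→Q1. Q0=[P2,P3] Q1=[P1] Q2=[]
t=3-6: P2@Q0 runs 3, rem=4, quantum used, demote→Q1. Q0=[P3] Q1=[P1,P2] Q2=[]
t=6-7: P3@Q0 runs 1, rem=14, I/O yield, promote→Q0. Q0=[P3] Q1=[P1,P2] Q2=[]
t=7-8: P3@Q0 runs 1, rem=13, I/O yield, promote→Q0. Q0=[P3] Q1=[P1,P2] Q2=[]
t=8-9: P3@Q0 runs 1, rem=12, I/O yield, promote→Q0. Q0=[P3] Q1=[P1,P2] Q2=[]
t=9-10: P3@Q0 runs 1, rem=11, I/O yield, promote→Q0. Q0=[P3] Q1=[P1,P2] Q2=[]
t=10-11: P3@Q0 runs 1, rem=10, I/O yield, promote→Q0. Q0=[P3] Q1=[P1,P2] Q2=[]
t=11-12: P3@Q0 runs 1, rem=9, I/O yield, promote→Q0. Q0=[P3] Q1=[P1,P2] Q2=[]
t=12-13: P3@Q0 runs 1, rem=8, I/O yield, promote→Q0. Q0=[P3] Q1=[P1,P2] Q2=[]
t=13-14: P3@Q0 runs 1, rem=7, I/O yield, promote→Q0. Q0=[P3] Q1=[P1,P2] Q2=[]
t=14-15: P3@Q0 runs 1, rem=6, I/O yield, promote→Q0. Q0=[P3] Q1=[P1,P2] Q2=[]
t=15-16: P3@Q0 runs 1, rem=5, I/O yield, promote→Q0. Q0=[P3] Q1=[P1,P2] Q2=[]
t=16-17: P3@Q0 runs 1, rem=4, I/O yield, promote→Q0. Q0=[P3] Q1=[P1,P2] Q2=[]
t=17-18: P3@Q0 runs 1, rem=3, I/O yield, promote→Q0. Q0=[P3] Q1=[P1,P2] Q2=[]
t=18-19: P3@Q0 runs 1, rem=2, I/O yield, promote→Q0. Q0=[P3] Q1=[P1,P2] Q2=[]
t=19-20: P3@Q0 runs 1, rem=1, I/O yield, promote→Q0. Q0=[P3] Q1=[P1,P2] Q2=[]
t=20-21: P3@Q0 runs 1, rem=0, completes. Q0=[] Q1=[P1,P2] Q2=[]
t=21-26: P1@Q1 runs 5, rem=1, quantum used, demote→Q2. Q0=[] Q1=[P2] Q2=[P1]
t=26-30: P2@Q1 runs 4, rem=0, completes. Q0=[] Q1=[] Q2=[P1]
t=30-31: P1@Q2 runs 1, rem=0, completes. Q0=[] Q1=[] Q2=[]

Answer: P1(0-3) P2(3-6) P3(6-7) P3(7-8) P3(8-9) P3(9-10) P3(10-11) P3(11-12) P3(12-13) P3(13-14) P3(14-15) P3(15-16) P3(16-17) P3(17-18) P3(18-19) P3(19-20) P3(20-21) P1(21-26) P2(26-30) P1(30-31)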